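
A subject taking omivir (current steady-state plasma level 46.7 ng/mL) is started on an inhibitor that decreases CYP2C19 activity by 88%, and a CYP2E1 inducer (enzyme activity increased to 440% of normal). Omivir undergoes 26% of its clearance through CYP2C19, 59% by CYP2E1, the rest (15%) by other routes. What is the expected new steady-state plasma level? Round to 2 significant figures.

17 ng/mL

CYP2C19: 0.26 × 0.12 = 0.0312
CYP2E1: 0.59 × 4.4 = 2.596
Other: 0.15 (unchanged)
Relative clearance = 0.0312 + 2.596 + 0.15 = 2.7772.
New steady-state plasma level = 46.7 / 2.7772 = 17 ng/mL (concentration scales inversely with clearance).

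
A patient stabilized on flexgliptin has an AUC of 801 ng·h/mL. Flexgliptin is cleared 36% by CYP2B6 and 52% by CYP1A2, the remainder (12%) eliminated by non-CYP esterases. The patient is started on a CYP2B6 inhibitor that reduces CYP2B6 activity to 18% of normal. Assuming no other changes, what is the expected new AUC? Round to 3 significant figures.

1.14 × 10³ ng·h/mL

CYP2B6: 0.36 × 0.18 = 0.0648
CYP1A2: 0.52 (unchanged)
Other: 0.12 (unchanged)
Relative clearance = 0.0648 + 0.52 + 0.12 = 0.7048.
AUC ∝ 1/CL, so new value = 801 / 0.7048 = 1.14 × 10³ ng·h/mL.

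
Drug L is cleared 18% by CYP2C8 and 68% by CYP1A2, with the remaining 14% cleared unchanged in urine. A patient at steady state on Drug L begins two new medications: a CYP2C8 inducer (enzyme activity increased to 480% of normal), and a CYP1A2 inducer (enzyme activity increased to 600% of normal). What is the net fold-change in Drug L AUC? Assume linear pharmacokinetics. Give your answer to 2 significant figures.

The CYP2C8 pathway (18% of clearance) is boosted to 4.8× activity: 0.18 × 4.8 = 0.864.
The CYP1A2 pathway (68% of clearance) is boosted to 6× activity: 0.68 × 6 = 4.08.
The remaining 14% of clearance is unaffected.
New clearance relative to baseline: 0.864 + 4.08 + 0.14 = 5.084.
Because AUC varies inversely with clearance, the combined effect is 1 / 5.084 = 0.20.

0.20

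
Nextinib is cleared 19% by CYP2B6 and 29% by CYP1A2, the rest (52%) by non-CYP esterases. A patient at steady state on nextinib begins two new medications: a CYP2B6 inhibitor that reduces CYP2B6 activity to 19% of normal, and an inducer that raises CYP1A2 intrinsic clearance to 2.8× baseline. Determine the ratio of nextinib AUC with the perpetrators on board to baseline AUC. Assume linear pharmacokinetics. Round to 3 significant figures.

0.731

The CYP2B6 pathway (19% of clearance) falls to 0.19× activity: 0.19 × 0.19 = 0.0361.
The CYP1A2 pathway (29% of clearance) increases to 2.8× activity: 0.29 × 2.8 = 0.812.
Non-CYP routes (52%) are unchanged.
Relative clearance = 0.0361 + 0.812 + 0.52 = 1.3681.
AUC ∝ 1/CL: fold-change = 1 / 1.3681 = 0.731.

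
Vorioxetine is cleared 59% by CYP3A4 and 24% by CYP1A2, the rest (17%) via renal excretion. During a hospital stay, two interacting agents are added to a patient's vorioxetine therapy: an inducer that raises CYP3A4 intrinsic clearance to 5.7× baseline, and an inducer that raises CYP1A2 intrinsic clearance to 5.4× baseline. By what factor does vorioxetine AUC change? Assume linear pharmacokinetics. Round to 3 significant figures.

0.207

CYP3A4: 0.59 × 5.7 = 3.363
CYP1A2: 0.24 × 5.4 = 1.296
Other: 0.17 (unchanged)
Relative clearance = 3.363 + 1.296 + 0.17 = 4.829.
Because AUC varies inversely with clearance, the combined effect is 1 / 4.829 = 0.207.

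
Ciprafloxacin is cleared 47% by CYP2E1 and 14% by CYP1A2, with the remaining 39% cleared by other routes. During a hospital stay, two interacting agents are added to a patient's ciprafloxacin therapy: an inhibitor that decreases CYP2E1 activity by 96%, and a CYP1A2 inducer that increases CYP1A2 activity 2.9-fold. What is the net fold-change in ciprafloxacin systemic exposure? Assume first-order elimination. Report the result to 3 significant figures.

1.23

The CYP2E1 pathway (47% of clearance) is reduced to 0.04× activity: 0.47 × 0.04 = 0.0188.
The CYP1A2 pathway (14% of clearance) rises to 2.9× activity: 0.14 × 2.9 = 0.406.
Non-CYP routes (39%) are unchanged.
CL_new/CL_old = 0.0188 + 0.406 + 0.39 = 0.8148.
Net systemic exposure ratio = 1 / 0.8148 = 1.23.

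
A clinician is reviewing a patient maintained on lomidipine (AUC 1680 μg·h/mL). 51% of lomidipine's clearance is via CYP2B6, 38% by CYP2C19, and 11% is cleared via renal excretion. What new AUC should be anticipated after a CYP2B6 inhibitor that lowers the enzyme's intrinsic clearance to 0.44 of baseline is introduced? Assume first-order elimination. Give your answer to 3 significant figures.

2.35 × 10³ μg·h/mL

CYP2B6: 0.51 × 0.44 = 0.2244
CYP2C19: 0.38 (unchanged)
Other: 0.11 (unchanged)
Relative clearance = 0.2244 + 0.38 + 0.11 = 0.7144.
AUC ∝ 1/CL, so new value = 1680 / 0.7144 = 2.35 × 10³ μg·h/mL.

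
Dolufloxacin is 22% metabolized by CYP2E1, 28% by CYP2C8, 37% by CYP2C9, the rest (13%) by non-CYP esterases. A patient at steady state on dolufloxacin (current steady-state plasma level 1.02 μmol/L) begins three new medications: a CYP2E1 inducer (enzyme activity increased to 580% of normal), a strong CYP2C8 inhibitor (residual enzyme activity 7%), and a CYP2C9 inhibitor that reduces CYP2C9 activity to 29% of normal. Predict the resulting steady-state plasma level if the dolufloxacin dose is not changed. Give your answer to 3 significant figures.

The CYP2E1 pathway (22% of clearance) rises to 5.8× activity: 0.22 × 5.8 = 1.276.
The CYP2C8 pathway (28% of clearance) falls to 0.07× activity: 0.28 × 0.07 = 0.0196.
The CYP2C9 pathway (37% of clearance) drops to 0.29× activity: 0.37 × 0.29 = 0.1073.
The remaining 13% of clearance is unaffected.
New clearance relative to baseline: 1.276 + 0.0196 + 0.1073 + 0.13 = 1.5329.
New steady-state plasma level = 1.02 / 1.5329 = 0.665 μmol/L (concentration scales inversely with clearance).

0.665 μmol/L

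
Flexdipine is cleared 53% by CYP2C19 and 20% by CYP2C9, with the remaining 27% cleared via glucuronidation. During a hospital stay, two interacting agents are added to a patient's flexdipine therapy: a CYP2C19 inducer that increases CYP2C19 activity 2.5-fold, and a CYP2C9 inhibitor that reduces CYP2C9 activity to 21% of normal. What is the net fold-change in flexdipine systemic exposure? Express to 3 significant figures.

The CYP2C19 pathway (53% of clearance) is boosted to 2.5× activity: 0.53 × 2.5 = 1.325.
The CYP2C9 pathway (20% of clearance) is reduced to 0.21× activity: 0.2 × 0.21 = 0.042.
The remaining 27% of clearance is unaffected.
New clearance relative to baseline: 1.325 + 0.042 + 0.27 = 1.637.
Net systemic exposure ratio = 1 / 1.637 = 0.611.

0.611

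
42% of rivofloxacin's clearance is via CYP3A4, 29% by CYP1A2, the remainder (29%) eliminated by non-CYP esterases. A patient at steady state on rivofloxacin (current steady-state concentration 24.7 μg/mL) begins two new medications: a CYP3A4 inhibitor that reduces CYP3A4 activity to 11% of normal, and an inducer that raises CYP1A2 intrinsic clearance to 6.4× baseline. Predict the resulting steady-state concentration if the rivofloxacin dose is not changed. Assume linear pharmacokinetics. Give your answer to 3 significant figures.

The CYP3A4 pathway (42% of clearance) drops to 0.11× activity: 0.42 × 0.11 = 0.0462.
The CYP1A2 pathway (29% of clearance) rises to 6.4× activity: 0.29 × 6.4 = 1.856.
The remaining 29% of clearance is unaffected.
CL_new/CL_old = 0.0462 + 1.856 + 0.29 = 2.1922.
Dividing the baseline by the relative clearance: 24.7 / 2.1922 = 11.3 μg/mL.

11.3 μg/mL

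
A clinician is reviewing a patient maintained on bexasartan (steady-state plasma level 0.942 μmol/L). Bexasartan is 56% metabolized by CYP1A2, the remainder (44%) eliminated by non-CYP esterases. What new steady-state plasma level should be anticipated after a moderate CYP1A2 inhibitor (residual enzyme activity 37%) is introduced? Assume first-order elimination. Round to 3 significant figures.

CYP1A2: 0.56 × 0.37 = 0.2072
Other: 0.44 (unchanged)
New clearance relative to baseline: 0.2072 + 0.44 = 0.6472.
With dosing unchanged, steady-state plasma level scales as 1/CL: 0.942 / 0.6472 = 1.46 μmol/L.

1.46 μmol/L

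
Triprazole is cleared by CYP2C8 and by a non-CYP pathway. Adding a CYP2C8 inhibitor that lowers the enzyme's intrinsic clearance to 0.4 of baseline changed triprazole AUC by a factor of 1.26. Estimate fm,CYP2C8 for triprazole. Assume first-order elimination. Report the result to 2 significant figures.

0.34

Call the CYP2C8 fraction fm. After the interaction, CL_new/CL_old = fm × 0.4 + (1 − fm).
AUC ratio = 1 / (new CL fraction), so new CL fraction = 1 / 1.26 = 0.7937.
fm × 0.4 + 1 − fm = 0.7937  ⇒  fm × (0.4 − 1) = −0.2063  ⇒  fm = 0.34.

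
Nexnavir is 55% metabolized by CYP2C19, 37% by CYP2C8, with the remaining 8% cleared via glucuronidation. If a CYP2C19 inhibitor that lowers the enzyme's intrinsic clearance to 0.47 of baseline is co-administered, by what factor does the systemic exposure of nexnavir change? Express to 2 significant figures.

The CYP2C19 pathway (55% of clearance) is reduced to 0.47× activity: 0.55 × 0.47 = 0.2585.
CYP2C8 (37%) and the residual 8% are unaffected.
Relative clearance = 0.2585 + 0.37 + 0.08 = 0.7085.
Since systemic exposure ∝ 1/CL, the ratio is 1 / 0.7085 = 1.4.

1.4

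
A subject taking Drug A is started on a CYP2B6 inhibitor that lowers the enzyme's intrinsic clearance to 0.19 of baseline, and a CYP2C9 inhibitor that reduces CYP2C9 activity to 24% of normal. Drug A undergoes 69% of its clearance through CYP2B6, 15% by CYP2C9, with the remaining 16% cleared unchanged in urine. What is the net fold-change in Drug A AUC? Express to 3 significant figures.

3.06

The CYP2B6 pathway (69% of clearance) drops to 0.19× activity: 0.69 × 0.19 = 0.1311.
The CYP2C9 pathway (15% of clearance) drops to 0.24× activity: 0.15 × 0.24 = 0.036.
Non-CYP routes (16%) are unchanged.
CL_new/CL_old = 0.1311 + 0.036 + 0.16 = 0.3271.
Because AUC varies inversely with clearance, the combined effect is 1 / 0.3271 = 3.06.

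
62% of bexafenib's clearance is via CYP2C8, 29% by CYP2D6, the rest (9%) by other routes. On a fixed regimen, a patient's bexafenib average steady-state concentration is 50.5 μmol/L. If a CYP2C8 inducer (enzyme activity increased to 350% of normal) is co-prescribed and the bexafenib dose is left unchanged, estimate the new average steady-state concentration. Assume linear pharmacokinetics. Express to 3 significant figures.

19.8 μmol/L

CYP2C8: 0.62 × 3.5 = 2.17
CYP2D6: 0.29 (unchanged)
Other: 0.09 (unchanged)
Relative clearance = 2.17 + 0.29 + 0.09 = 2.55.
New average steady-state concentration = baseline ÷ relative clearance = 50.5 / 2.55 = 19.8 μmol/L.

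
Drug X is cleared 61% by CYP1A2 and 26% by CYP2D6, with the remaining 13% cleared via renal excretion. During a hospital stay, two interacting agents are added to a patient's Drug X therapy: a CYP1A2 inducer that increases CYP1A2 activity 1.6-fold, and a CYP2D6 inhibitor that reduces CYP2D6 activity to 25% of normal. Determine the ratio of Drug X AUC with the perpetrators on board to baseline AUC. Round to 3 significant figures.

The CYP1A2 pathway (61% of clearance) increases to 1.6× activity: 0.61 × 1.6 = 0.976.
The CYP2D6 pathway (26% of clearance) drops to 0.25× activity: 0.26 × 0.25 = 0.065.
Non-CYP routes (13%) are unchanged.
Relative clearance = 0.976 + 0.065 + 0.13 = 1.171.
Net AUC ratio = 1 / 1.171 = 0.854.

0.854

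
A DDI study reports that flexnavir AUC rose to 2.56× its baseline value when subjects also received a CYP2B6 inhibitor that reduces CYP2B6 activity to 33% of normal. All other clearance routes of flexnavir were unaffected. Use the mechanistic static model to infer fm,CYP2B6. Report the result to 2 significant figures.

Write x for the fraction cleared via CYP2B6. The observed AUC change means clearance fell to 1/2.56 = 0.3906 of baseline.
Setting x·0.33 + (1 − x) = 0.3906 and solving: x = (0.3906 − 1)/(0.33 − 1) = 0.91.

0.91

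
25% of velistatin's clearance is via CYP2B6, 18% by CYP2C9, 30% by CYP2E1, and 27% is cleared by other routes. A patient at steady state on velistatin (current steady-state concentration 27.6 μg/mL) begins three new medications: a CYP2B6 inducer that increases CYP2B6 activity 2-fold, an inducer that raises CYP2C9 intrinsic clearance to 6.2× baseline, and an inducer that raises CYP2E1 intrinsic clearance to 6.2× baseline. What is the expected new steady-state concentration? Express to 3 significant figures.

7.37 μg/mL

CYP2B6: 0.25 × 2 = 0.5
CYP2C9: 0.18 × 6.2 = 1.116
CYP2E1: 0.3 × 6.2 = 1.86
Other: 0.27 (unchanged)
New clearance relative to baseline: 0.5 + 1.116 + 1.86 + 0.27 = 3.746.
New steady-state concentration = 27.6 / 3.746 = 7.37 μg/mL (concentration scales inversely with clearance).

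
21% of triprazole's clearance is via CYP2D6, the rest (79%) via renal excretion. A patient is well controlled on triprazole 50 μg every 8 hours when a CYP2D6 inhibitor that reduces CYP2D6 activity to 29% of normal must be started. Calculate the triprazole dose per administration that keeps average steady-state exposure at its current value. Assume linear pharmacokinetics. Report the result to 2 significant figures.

The CYP2D6 pathway (21% of clearance) falls to 0.29× activity: 0.21 × 0.29 = 0.0609.
Non-CYP routes (79%) are unchanged.
New clearance relative to baseline: 0.0609 + 0.79 = 0.8509.
Css,avg = (dose rate)/CL, so holding Css fixed requires dose ∝ CL: 50 × 0.8509 = 43 μg.

43 μg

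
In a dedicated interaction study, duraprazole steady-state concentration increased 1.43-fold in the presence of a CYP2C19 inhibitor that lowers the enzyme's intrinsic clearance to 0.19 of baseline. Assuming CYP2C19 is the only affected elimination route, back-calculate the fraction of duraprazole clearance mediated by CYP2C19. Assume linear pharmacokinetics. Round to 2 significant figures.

0.37

CL'/CL = 1 / 1.43 = 0.6993
0.19·fm + (1 − fm) = 0.6993
fm = (0.6993 − 1) / (0.19 − 1) = 0.37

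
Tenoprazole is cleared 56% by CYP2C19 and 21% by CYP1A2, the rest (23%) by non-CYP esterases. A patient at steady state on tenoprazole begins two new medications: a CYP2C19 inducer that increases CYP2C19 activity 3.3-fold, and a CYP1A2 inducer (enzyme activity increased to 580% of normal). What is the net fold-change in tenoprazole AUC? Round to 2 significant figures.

0.30

The CYP2C19 pathway (56% of clearance) increases to 3.3× activity: 0.56 × 3.3 = 1.848.
The CYP1A2 pathway (21% of clearance) increases to 5.8× activity: 0.21 × 5.8 = 1.218.
Non-CYP routes (23%) are unchanged.
New clearance relative to baseline: 1.848 + 1.218 + 0.23 = 3.296.
AUC ∝ 1/CL: fold-change = 1 / 3.296 = 0.30.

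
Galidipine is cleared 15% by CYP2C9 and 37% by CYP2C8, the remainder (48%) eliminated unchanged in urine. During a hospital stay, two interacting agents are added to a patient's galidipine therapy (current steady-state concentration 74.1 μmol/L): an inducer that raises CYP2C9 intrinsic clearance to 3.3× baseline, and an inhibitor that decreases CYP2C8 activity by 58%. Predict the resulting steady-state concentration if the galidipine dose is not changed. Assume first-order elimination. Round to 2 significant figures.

The CYP2C9 pathway (15% of clearance) increases to 3.3× activity: 0.15 × 3.3 = 0.495.
The CYP2C8 pathway (37% of clearance) drops to 0.42× activity: 0.37 × 0.42 = 0.1554.
The remaining 48% of clearance is unaffected.
Relative clearance = 0.495 + 0.1554 + 0.48 = 1.1304.
New steady-state concentration = 74.1 / 1.1304 = 66 μmol/L (concentration scales inversely with clearance).

66 μmol/L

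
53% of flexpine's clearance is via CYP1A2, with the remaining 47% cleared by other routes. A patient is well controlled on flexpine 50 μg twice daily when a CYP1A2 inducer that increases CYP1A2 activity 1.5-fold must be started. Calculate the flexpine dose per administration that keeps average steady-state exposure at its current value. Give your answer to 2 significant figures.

The CYP1A2 pathway (53% of clearance) rises to 1.5× activity: 0.53 × 1.5 = 0.795.
The remaining 47% of clearance is unaffected.
CL_new/CL_old = 0.795 + 0.47 = 1.265.
Css,avg = (dose rate)/CL, so holding Css fixed requires dose ∝ CL: 50 × 1.265 = 63 μg.

63 μg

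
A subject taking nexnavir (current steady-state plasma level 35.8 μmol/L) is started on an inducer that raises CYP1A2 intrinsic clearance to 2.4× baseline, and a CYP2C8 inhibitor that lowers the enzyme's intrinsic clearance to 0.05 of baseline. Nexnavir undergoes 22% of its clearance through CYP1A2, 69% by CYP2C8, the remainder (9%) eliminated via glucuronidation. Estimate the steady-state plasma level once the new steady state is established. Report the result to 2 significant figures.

CYP1A2: 0.22 × 2.4 = 0.528
CYP2C8: 0.69 × 0.05 = 0.0345
Other: 0.09 (unchanged)
New clearance relative to baseline: 0.528 + 0.0345 + 0.09 = 0.6525.
New steady-state plasma level = 35.8 / 0.6525 = 55 μmol/L (concentration scales inversely with clearance).

55 μmol/L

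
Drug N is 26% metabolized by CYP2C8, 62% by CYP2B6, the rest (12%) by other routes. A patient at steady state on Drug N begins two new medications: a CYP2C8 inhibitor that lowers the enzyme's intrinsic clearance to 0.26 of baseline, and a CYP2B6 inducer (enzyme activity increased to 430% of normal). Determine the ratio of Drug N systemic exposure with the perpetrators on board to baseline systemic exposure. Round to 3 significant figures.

0.350

CYP2C8: 0.26 × 0.26 = 0.0676
CYP2B6: 0.62 × 4.3 = 2.666
Other: 0.12 (unchanged)
New clearance relative to baseline: 0.0676 + 2.666 + 0.12 = 2.8536.
Net systemic exposure ratio = 1 / 2.8536 = 0.350.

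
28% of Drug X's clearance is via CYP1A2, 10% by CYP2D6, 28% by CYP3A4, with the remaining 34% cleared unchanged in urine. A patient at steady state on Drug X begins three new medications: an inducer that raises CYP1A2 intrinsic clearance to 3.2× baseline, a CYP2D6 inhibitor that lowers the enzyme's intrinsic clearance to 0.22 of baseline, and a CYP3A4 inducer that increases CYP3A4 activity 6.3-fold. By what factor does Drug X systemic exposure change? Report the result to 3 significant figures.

CYP1A2: 0.28 × 3.2 = 0.896
CYP2D6: 0.1 × 0.22 = 0.022
CYP3A4: 0.28 × 6.3 = 1.764
Other: 0.34 (unchanged)
CL_new/CL_old = 0.896 + 0.022 + 1.764 + 0.34 = 3.022.
Systemic exposure ∝ 1/CL: fold-change = 1 / 3.022 = 0.331.

0.331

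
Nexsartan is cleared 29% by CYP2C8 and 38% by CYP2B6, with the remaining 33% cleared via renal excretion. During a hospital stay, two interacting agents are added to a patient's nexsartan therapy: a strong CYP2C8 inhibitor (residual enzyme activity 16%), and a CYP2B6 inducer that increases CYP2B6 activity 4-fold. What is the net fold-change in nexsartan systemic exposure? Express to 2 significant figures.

The CYP2C8 pathway (29% of clearance) drops to 0.16× activity: 0.29 × 0.16 = 0.0464.
The CYP2B6 pathway (38% of clearance) rises to 4× activity: 0.38 × 4 = 1.52.
Non-CYP routes (33%) are unchanged.
New clearance relative to baseline: 0.0464 + 1.52 + 0.33 = 1.8964.
Systemic exposure ∝ 1/CL: fold-change = 1 / 1.8964 = 0.53.

0.53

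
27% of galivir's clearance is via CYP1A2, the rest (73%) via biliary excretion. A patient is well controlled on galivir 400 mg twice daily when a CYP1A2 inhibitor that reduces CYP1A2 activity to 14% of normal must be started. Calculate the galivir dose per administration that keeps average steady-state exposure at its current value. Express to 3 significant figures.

307 mg

The CYP1A2 pathway (27% of clearance) falls to 0.14× activity: 0.27 × 0.14 = 0.0378.
The remaining 73% of clearance is unaffected.
Relative clearance = 0.0378 + 0.73 = 0.7678.
To maintain the same steady-state level, dose must scale with clearance: new dose = 400 × 0.7678 = 307 mg.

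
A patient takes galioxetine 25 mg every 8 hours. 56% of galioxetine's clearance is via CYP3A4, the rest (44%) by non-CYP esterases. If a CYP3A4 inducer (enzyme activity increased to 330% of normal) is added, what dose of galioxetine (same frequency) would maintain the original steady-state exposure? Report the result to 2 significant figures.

CYP3A4: 0.56 × 3.3 = 1.848
Other: 0.44 (unchanged)
CL_new/CL_old = 1.848 + 0.44 = 2.288.
To maintain the same steady-state level, dose must scale with clearance: new dose = 25 × 2.288 = 57 mg.

57 mg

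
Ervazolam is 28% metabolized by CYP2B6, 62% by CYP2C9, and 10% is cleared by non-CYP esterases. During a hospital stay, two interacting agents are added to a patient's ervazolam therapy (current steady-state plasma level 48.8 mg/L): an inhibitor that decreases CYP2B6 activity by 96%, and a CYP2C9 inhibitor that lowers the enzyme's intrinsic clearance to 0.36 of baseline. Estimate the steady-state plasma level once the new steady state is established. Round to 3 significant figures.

CYP2B6: 0.28 × 0.04 = 0.0112
CYP2C9: 0.62 × 0.36 = 0.2232
Other: 0.1 (unchanged)
CL_new/CL_old = 0.0112 + 0.2232 + 0.1 = 0.3344.
New steady-state plasma level = 48.8 / 0.3344 = 146 mg/L (concentration scales inversely with clearance).

146 mg/L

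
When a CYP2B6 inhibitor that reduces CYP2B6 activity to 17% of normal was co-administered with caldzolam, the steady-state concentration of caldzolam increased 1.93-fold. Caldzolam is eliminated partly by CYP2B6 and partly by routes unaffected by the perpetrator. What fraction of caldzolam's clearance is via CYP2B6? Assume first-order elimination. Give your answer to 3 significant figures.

Write x for the fraction cleared via CYP2B6. The observed steady-state concentration change means clearance fell to 1/1.93 = 0.5181 of baseline.
Only the CYP2B6 route changed, so 0.5181 = x·0.17 + (1 − x), giving x = 0.581.

0.581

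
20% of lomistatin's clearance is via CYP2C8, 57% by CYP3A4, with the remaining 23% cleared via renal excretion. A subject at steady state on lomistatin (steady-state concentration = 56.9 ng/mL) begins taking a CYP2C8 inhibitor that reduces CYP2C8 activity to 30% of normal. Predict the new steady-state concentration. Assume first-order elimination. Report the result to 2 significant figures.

The CYP2C8 pathway (20% of clearance) is reduced to 0.3× activity: 0.2 × 0.3 = 0.06.
CYP3A4 (57%) and the residual 23% are unaffected.
New clearance relative to baseline: 0.06 + 0.57 + 0.23 = 0.86.
Steady-state concentration ∝ 1/CL, so new value = 56.9 / 0.86 = 66 ng/mL.

66 ng/mL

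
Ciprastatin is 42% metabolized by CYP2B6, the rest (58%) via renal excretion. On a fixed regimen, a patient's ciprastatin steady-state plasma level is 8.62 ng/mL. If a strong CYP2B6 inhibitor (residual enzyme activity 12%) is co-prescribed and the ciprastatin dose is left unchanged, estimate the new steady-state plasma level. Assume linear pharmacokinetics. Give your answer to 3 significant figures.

13.7 ng/mL

The CYP2B6 pathway (42% of clearance) drops to 0.12× activity: 0.42 × 0.12 = 0.0504.
The remaining 58% of clearance is unaffected.
CL_new/CL_old = 0.0504 + 0.58 = 0.6304.
Steady-state plasma level ∝ 1/CL, so new value = 8.62 / 0.6304 = 13.7 ng/mL.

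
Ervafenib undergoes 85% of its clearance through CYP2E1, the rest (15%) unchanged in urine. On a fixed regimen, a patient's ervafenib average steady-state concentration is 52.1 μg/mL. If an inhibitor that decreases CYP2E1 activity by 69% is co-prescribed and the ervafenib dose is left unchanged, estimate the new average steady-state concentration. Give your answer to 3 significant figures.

The CYP2E1 pathway (85% of clearance) is reduced to 0.31× activity: 0.85 × 0.31 = 0.2635.
The remaining 15% of clearance is unaffected.
Relative clearance = 0.2635 + 0.15 = 0.4135.
With dosing unchanged, average steady-state concentration scales as 1/CL: 52.1 / 0.4135 = 126 μg/mL.

126 μg/mL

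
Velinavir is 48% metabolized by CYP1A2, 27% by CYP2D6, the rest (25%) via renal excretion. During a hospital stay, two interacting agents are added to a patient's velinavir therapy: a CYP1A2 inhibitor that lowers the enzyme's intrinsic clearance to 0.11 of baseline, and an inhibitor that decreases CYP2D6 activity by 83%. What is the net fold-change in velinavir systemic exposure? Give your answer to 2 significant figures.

The CYP1A2 pathway (48% of clearance) falls to 0.11× activity: 0.48 × 0.11 = 0.0528.
The CYP2D6 pathway (27% of clearance) falls to 0.17× activity: 0.27 × 0.17 = 0.0459.
Non-CYP routes (25%) are unchanged.
CL_new/CL_old = 0.0528 + 0.0459 + 0.25 = 0.3487.
Because systemic exposure varies inversely with clearance, the combined effect is 1 / 0.3487 = 2.9.

2.9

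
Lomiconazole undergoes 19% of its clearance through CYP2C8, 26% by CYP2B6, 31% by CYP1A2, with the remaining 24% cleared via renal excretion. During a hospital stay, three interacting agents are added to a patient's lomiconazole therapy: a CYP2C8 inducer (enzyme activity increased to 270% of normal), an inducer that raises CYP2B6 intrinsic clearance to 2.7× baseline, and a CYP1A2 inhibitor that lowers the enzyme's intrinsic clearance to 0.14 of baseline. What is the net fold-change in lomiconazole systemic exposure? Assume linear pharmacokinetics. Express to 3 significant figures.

0.667

The CYP2C8 pathway (19% of clearance) rises to 2.7× activity: 0.19 × 2.7 = 0.513.
The CYP2B6 pathway (26% of clearance) rises to 2.7× activity: 0.26 × 2.7 = 0.702.
The CYP1A2 pathway (31% of clearance) drops to 0.14× activity: 0.31 × 0.14 = 0.0434.
The remaining 24% of clearance is unaffected.
CL_new/CL_old = 0.513 + 0.702 + 0.0434 + 0.24 = 1.4984.
Net systemic exposure ratio = 1 / 1.4984 = 0.667.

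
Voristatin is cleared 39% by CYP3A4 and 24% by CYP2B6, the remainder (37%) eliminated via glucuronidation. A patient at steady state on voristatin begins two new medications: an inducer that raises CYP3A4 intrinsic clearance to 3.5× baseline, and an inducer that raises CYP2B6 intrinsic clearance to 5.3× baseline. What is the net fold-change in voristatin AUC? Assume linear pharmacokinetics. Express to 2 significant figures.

0.33

The CYP3A4 pathway (39% of clearance) increases to 3.5× activity: 0.39 × 3.5 = 1.365.
The CYP2B6 pathway (24% of clearance) increases to 5.3× activity: 0.24 × 5.3 = 1.272.
Non-CYP routes (37%) are unchanged.
CL_new/CL_old = 1.365 + 1.272 + 0.37 = 3.007.
AUC ∝ 1/CL: fold-change = 1 / 3.007 = 0.33.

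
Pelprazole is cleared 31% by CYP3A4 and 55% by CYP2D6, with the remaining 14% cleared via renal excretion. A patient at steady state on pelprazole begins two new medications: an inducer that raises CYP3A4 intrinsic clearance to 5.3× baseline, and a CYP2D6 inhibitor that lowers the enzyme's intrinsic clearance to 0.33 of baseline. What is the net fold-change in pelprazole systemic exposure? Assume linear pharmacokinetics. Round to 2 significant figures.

0.51

The CYP3A4 pathway (31% of clearance) rises to 5.3× activity: 0.31 × 5.3 = 1.643.
The CYP2D6 pathway (55% of clearance) drops to 0.33× activity: 0.55 × 0.33 = 0.1815.
Non-CYP routes (14%) are unchanged.
Relative clearance = 1.643 + 0.1815 + 0.14 = 1.9645.
Systemic exposure ∝ 1/CL: fold-change = 1 / 1.9645 = 0.51.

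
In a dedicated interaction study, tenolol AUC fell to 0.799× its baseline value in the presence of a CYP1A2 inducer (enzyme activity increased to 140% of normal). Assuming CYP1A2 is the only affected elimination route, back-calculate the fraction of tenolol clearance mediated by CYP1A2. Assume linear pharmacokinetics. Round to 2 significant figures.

0.63

Write x for the fraction cleared via CYP1A2. The observed AUC change means clearance rose to 1/0.799 = 1.252 of baseline.
Setting x·1.4 + (1 − x) = 1.252 and solving: x = (1.252 − 1)/(1.4 − 1) = 0.63.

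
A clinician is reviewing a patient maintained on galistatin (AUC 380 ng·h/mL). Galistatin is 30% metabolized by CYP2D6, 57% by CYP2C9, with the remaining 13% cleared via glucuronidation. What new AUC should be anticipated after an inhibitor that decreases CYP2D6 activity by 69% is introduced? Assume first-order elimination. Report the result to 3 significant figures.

479 ng·h/mL

CYP2D6: 0.3 × 0.31 = 0.093
CYP2C9: 0.57 (unchanged)
Other: 0.13 (unchanged)
CL_new/CL_old = 0.093 + 0.57 + 0.13 = 0.793.
New AUC = baseline ÷ relative clearance = 380 / 0.793 = 479 ng·h/mL.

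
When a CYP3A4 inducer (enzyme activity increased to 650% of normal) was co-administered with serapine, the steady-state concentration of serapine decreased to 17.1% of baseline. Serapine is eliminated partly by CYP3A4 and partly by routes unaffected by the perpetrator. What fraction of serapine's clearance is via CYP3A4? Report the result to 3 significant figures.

0.881

CL'/CL = 1 / 0.171 = 5.848
6.5·fm + (1 − fm) = 5.848
fm = (5.848 − 1) / (6.5 − 1) = 0.881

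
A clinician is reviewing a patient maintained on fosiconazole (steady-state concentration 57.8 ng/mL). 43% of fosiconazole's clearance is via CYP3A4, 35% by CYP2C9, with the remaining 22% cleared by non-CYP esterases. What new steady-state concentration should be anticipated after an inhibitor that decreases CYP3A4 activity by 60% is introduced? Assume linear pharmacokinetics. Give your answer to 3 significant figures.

77.9 ng/mL

The CYP3A4 pathway (43% of clearance) is reduced to 0.4× activity: 0.43 × 0.4 = 0.172.
CYP2C9 (35%) and the residual 22% are unaffected.
Relative clearance = 0.172 + 0.35 + 0.22 = 0.742.
With dosing unchanged, steady-state concentration scales as 1/CL: 57.8 / 0.742 = 77.9 ng/mL.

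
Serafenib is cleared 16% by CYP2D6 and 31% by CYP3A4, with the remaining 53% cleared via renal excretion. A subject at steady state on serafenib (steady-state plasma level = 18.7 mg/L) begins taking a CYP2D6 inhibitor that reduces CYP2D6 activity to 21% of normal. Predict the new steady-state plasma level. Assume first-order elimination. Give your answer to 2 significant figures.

21 mg/L

The CYP2D6 pathway (16% of clearance) is reduced to 0.21× activity: 0.16 × 0.21 = 0.0336.
CYP3A4 (31%) and the residual 53% are unaffected.
CL_new/CL_old = 0.0336 + 0.31 + 0.53 = 0.8736.
With dosing unchanged, steady-state plasma level scales as 1/CL: 18.7 / 0.8736 = 21 mg/L.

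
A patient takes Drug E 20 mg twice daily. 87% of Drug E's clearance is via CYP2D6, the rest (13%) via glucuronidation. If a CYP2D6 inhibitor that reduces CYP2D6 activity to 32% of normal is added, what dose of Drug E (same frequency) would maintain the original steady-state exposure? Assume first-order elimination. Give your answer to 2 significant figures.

8.2 mg

The CYP2D6 pathway (87% of clearance) drops to 0.32× activity: 0.87 × 0.32 = 0.2784.
The remaining 13% of clearance is unaffected.
CL_new/CL_old = 0.2784 + 0.13 = 0.4084.
Exposure is unchanged when dose changes in proportion to clearance. New dose = 20 mg × 0.4084 = 8.2 mg.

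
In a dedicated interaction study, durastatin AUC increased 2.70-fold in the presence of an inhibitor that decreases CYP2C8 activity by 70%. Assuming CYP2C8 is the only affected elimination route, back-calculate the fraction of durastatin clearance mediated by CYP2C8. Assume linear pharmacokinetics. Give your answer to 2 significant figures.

CL'/CL = 1 / 2.70 = 0.3704
0.3·fm + (1 − fm) = 0.3704
fm = (0.3704 − 1) / (0.3 − 1) = 0.90

0.90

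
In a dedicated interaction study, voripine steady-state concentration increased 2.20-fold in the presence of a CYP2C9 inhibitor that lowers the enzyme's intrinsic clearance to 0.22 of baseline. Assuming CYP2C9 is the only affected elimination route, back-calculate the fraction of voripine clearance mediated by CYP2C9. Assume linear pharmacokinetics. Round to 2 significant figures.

0.70

Call the CYP2C9 fraction fm. After the interaction, CL_new/CL_old = fm × 0.22 + (1 − fm).
Steady-state concentration ratio = 1 / (new CL fraction), so new CL fraction = 1 / 2.20 = 0.4545.
fm × 0.22 + 1 − fm = 0.4545  ⇒  fm × (0.22 − 1) = −0.5455  ⇒  fm = 0.70.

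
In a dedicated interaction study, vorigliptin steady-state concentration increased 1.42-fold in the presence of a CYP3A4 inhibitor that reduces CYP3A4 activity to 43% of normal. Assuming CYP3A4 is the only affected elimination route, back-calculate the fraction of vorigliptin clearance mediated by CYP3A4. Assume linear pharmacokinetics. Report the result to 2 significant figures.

0.52

Let fm be the CYP3A4 fraction. New clearance relative to baseline = fm × 0.43 + (1 − fm).
Steady-state concentration ratio = 1 / (new CL fraction), so new CL fraction = 1 / 1.42 = 0.7042.
fm × 0.43 + 1 − fm = 0.7042  ⇒  fm × (0.43 − 1) = −0.2958  ⇒  fm = 0.52.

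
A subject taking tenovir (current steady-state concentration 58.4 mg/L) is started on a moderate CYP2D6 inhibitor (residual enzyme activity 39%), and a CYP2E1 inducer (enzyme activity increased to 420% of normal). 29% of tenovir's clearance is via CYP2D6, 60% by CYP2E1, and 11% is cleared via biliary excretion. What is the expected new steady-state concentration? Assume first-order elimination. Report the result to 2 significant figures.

The CYP2D6 pathway (29% of clearance) drops to 0.39× activity: 0.29 × 0.39 = 0.1131.
The CYP2E1 pathway (60% of clearance) increases to 4.2× activity: 0.6 × 4.2 = 2.52.
Non-CYP routes (11%) are unchanged.
CL_new/CL_old = 0.1131 + 2.52 + 0.11 = 2.7431.
Steady-state concentration ∝ 1/CL: new value = 58.4 / 2.7431 = 21 mg/L.

21 mg/L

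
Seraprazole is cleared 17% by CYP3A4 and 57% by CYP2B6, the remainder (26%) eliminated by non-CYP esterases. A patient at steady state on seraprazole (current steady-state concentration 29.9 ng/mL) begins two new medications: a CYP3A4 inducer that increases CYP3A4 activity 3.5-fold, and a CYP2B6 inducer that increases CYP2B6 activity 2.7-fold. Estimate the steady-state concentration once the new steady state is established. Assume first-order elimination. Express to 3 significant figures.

The CYP3A4 pathway (17% of clearance) is boosted to 3.5× activity: 0.17 × 3.5 = 0.595.
The CYP2B6 pathway (57% of clearance) increases to 2.7× activity: 0.57 × 2.7 = 1.539.
The remaining 26% of clearance is unaffected.
Relative clearance = 0.595 + 1.539 + 0.26 = 2.394.
New steady-state concentration = 29.9 / 2.394 = 12.5 ng/mL (concentration scales inversely with clearance).

12.5 ng/mL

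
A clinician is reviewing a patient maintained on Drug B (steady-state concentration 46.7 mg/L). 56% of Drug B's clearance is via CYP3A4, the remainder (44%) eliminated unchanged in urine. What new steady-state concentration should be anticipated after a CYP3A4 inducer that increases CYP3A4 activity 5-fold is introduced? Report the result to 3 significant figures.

The CYP3A4 pathway (56% of clearance) is boosted to 5× activity: 0.56 × 5 = 2.8.
Non-CYP routes (44%) are unchanged.
CL_new/CL_old = 2.8 + 0.44 = 3.24.
With dosing unchanged, steady-state concentration scales as 1/CL: 46.7 / 3.24 = 14.4 mg/L.

14.4 mg/L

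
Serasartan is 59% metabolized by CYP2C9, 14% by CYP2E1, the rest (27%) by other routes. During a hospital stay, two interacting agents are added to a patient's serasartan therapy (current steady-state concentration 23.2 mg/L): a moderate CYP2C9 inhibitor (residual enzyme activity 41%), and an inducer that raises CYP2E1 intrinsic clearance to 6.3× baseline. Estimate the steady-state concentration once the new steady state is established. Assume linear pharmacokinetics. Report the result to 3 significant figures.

CYP2C9: 0.59 × 0.41 = 0.2419
CYP2E1: 0.14 × 6.3 = 0.882
Other: 0.27 (unchanged)
Relative clearance = 0.2419 + 0.882 + 0.27 = 1.3939.
Dividing the baseline by the relative clearance: 23.2 / 1.3939 = 16.6 mg/L.

16.6 mg/L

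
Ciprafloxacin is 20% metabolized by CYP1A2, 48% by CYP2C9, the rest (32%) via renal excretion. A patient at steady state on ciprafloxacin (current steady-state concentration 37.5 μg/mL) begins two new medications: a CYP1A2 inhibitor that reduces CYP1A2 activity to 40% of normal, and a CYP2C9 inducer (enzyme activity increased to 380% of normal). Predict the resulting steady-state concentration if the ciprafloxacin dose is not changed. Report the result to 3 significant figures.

16.9 μg/mL

CYP1A2: 0.2 × 0.4 = 0.08
CYP2C9: 0.48 × 3.8 = 1.824
Other: 0.32 (unchanged)
New clearance relative to baseline: 0.08 + 1.824 + 0.32 = 2.224.
New steady-state concentration = 37.5 / 2.224 = 16.9 μg/mL (concentration scales inversely with clearance).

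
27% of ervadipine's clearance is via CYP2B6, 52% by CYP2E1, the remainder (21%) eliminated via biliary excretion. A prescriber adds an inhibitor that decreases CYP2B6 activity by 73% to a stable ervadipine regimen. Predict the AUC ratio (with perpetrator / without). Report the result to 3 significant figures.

1.25

The CYP2B6 pathway (27% of clearance) is reduced to 0.27× activity: 0.27 × 0.27 = 0.0729.
CYP2E1 (52%) and the residual 21% are unaffected.
Relative clearance = 0.0729 + 0.52 + 0.21 = 0.8029.
Since AUC ∝ 1/CL, the ratio is 1 / 0.8029 = 1.25.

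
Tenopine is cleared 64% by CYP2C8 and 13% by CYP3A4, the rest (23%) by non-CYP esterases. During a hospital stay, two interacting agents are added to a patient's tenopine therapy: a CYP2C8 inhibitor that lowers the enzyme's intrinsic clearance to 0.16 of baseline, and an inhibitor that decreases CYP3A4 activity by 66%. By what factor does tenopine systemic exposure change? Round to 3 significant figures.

2.66

The CYP2C8 pathway (64% of clearance) drops to 0.16× activity: 0.64 × 0.16 = 0.1024.
The CYP3A4 pathway (13% of clearance) is reduced to 0.34× activity: 0.13 × 0.34 = 0.0442.
The remaining 23% of clearance is unaffected.
New clearance relative to baseline: 0.1024 + 0.0442 + 0.23 = 0.3766.
Because systemic exposure varies inversely with clearance, the combined effect is 1 / 0.3766 = 2.66.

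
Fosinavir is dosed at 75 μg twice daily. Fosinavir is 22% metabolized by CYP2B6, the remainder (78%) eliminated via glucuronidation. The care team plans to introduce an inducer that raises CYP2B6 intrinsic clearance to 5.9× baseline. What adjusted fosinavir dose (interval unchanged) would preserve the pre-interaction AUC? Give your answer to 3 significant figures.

156 μg

CYP2B6: 0.22 × 5.9 = 1.298
Other: 0.78 (unchanged)
New clearance relative to baseline: 1.298 + 0.78 = 2.078.
Exposure is unchanged when dose changes in proportion to clearance. New dose = 75 μg × 2.078 = 156 μg.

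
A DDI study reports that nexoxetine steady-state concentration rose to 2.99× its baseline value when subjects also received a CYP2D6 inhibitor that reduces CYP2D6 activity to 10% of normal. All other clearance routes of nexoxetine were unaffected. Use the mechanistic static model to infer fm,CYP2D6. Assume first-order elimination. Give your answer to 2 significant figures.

Let fm be the CYP2D6 fraction. New clearance relative to baseline = fm × 0.1 + (1 − fm).
Steady-state concentration ratio = 1 / (new CL fraction), so new CL fraction = 1 / 2.99 = 0.3344.
fm × 0.1 + 1 − fm = 0.3344  ⇒  fm × (0.1 − 1) = −0.6656  ⇒  fm = 0.74.

0.74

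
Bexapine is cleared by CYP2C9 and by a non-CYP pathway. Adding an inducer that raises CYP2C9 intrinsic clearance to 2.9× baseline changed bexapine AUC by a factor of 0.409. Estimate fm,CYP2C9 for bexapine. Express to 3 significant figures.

CL'/CL = 1 / 0.409 = 2.445
2.9·fm + (1 − fm) = 2.445
fm = (2.445 − 1) / (2.9 − 1) = 0.761

0.761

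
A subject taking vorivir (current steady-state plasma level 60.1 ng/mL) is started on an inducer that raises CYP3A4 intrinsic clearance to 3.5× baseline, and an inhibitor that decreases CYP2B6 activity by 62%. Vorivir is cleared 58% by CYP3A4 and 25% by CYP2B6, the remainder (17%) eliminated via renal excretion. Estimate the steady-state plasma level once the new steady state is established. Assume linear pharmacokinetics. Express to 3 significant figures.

26.2 ng/mL

CYP3A4: 0.58 × 3.5 = 2.03
CYP2B6: 0.25 × 0.38 = 0.095
Other: 0.17 (unchanged)
CL_new/CL_old = 2.03 + 0.095 + 0.17 = 2.295.
New steady-state plasma level = 60.1 / 2.295 = 26.2 ng/mL (concentration scales inversely with clearance).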